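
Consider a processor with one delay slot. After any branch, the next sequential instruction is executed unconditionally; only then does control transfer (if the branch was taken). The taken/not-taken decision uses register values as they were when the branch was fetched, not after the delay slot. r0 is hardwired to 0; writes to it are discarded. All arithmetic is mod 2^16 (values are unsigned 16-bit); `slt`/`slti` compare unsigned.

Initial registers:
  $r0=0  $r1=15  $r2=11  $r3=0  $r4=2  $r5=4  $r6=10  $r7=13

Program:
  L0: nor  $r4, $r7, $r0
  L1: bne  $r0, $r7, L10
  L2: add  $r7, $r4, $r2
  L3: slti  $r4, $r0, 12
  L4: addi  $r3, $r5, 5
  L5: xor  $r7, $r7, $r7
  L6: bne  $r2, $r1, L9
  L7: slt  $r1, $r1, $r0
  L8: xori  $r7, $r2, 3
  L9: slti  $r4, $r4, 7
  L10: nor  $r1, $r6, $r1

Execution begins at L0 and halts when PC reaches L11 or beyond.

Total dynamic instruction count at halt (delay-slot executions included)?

4

PC=0  nor  $r4, $r7, $r0     | $r0=0 $r1=15 $r2=11 $r3=0 $r4=65522 $r5=4 $r6=10 $r7=13
PC=1  bne  $r0, $r7, L10     | $r0=0 $r1=15 $r2=11 $r3=0 $r4=65522 $r5=4 $r6=10 $r7=13  [TAKEN]
PC=2  add  $r7, $r4, $r2     | $r0=0 $r1=15 $r2=11 $r3=0 $r4=65522 $r5=4 $r6=10 $r7=65533
PC=10 nor  $r1, $r6, $r1     | $r0=0 $r1=65520 $r2=11 $r3=0 $r4=65522 $r5=4 $r6=10 $r7=65533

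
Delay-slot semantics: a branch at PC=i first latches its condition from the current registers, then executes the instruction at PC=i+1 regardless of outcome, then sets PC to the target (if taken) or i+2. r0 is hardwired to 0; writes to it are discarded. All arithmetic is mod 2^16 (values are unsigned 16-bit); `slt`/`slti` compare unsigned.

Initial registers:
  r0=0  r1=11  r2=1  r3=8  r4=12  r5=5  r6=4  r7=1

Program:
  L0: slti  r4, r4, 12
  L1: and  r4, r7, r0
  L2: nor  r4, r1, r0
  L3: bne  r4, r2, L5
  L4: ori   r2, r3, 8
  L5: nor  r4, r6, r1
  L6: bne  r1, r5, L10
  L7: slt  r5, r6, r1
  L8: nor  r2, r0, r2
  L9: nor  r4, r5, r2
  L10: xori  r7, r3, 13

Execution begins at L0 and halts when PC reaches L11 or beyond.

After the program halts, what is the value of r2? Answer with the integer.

[0] slti  r4, r4, 12  →  {r0:0, r1:11, r2:1, r3:8, r4:0, r5:5, r6:4, r7:1}
[1] and  r4, r7, r0  →  {r0:0, r1:11, r2:1, r3:8, r4:0, r5:5, r6:4, r7:1}
[2] nor  r4, r1, r0  →  {r0:0, r1:11, r2:1, r3:8, r4:65524, r5:5, r6:4, r7:1}
[3] bne  r4, r2, L5  →  {r0:0, r1:11, r2:1, r3:8, r4:65524, r5:5, r6:4, r7:1}  ⟨branch taken⟩
[4] ori   r2, r3, 8  →  {r0:0, r1:11, r2:8, r3:8, r4:65524, r5:5, r6:4, r7:1}
[5] nor  r4, r6, r1  →  {r0:0, r1:11, r2:8, r3:8, r4:65520, r5:5, r6:4, r7:1}
[6] bne  r1, r5, L10  →  {r0:0, r1:11, r2:8, r3:8, r4:65520, r5:5, r6:4, r7:1}  ⟨branch taken⟩
[7] slt  r5, r6, r1  →  {r0:0, r1:11, r2:8, r3:8, r4:65520, r5:1, r6:4, r7:1}
[10] xori  r7, r3, 13  →  {r0:0, r1:11, r2:8, r3:8, r4:65520, r5:1, r6:4, r7:5}

8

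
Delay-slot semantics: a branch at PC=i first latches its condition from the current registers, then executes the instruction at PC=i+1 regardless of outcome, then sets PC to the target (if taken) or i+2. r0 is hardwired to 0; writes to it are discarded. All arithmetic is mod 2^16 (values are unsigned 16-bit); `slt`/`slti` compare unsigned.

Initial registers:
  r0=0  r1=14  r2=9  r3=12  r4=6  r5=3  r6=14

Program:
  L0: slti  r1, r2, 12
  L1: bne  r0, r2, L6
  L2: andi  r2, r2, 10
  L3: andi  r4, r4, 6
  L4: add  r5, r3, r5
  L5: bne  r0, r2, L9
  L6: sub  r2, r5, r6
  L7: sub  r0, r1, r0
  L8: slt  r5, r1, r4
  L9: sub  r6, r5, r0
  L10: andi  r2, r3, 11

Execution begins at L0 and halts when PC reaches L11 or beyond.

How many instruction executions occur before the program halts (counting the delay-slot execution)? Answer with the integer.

8

#0 slti  r1, r2, 12 ; 0/1/9/12/6/3/14
#1 bne  r0, r2, L6 ; 0/1/9/12/6/3/14 ; →target
#2 andi  r2, r2, 10 ; 0/1/8/12/6/3/14
#6 sub  r2, r5, r6 ; 0/1/65525/12/6/3/14
#7 sub  r0, r1, r0 ; 0/1/65525/12/6/3/14
#8 slt  r5, r1, r4 ; 0/1/65525/12/6/1/14
#9 sub  r6, r5, r0 ; 0/1/65525/12/6/1/1
#10 andi  r2, r3, 11 ; 0/1/8/12/6/1/1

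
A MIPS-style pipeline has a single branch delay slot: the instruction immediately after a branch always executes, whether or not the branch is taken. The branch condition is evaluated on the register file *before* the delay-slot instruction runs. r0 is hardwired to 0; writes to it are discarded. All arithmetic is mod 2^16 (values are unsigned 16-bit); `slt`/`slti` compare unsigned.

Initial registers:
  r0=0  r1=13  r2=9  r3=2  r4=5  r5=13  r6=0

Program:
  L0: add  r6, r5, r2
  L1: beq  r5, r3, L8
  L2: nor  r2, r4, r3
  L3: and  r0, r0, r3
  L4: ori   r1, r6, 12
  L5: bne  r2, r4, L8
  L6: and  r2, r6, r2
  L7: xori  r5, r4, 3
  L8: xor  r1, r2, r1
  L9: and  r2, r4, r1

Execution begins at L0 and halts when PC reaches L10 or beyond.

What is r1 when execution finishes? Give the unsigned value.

14

[0] add  r6, r5, r2  →  {r0:0, r1:13, r2:9, r3:2, r4:5, r5:13, r6:22}
[1] beq  r5, r3, L8  →  {r0:0, r1:13, r2:9, r3:2, r4:5, r5:13, r6:22}  ⟨branch fallthrough⟩
[2] nor  r2, r4, r3  →  {r0:0, r1:13, r2:65528, r3:2, r4:5, r5:13, r6:22}
[3] and  r0, r0, r3  →  {r0:0, r1:13, r2:65528, r3:2, r4:5, r5:13, r6:22}
[4] ori   r1, r6, 12  →  {r0:0, r1:30, r2:65528, r3:2, r4:5, r5:13, r6:22}
[5] bne  r2, r4, L8  →  {r0:0, r1:30, r2:65528, r3:2, r4:5, r5:13, r6:22}  ⟨branch taken⟩
[6] and  r2, r6, r2  →  {r0:0, r1:30, r2:16, r3:2, r4:5, r5:13, r6:22}
[8] xor  r1, r2, r1  →  {r0:0, r1:14, r2:16, r3:2, r4:5, r5:13, r6:22}
[9] and  r2, r4, r1  →  {r0:0, r1:14, r2:4, r3:2, r4:5, r5:13, r6:22}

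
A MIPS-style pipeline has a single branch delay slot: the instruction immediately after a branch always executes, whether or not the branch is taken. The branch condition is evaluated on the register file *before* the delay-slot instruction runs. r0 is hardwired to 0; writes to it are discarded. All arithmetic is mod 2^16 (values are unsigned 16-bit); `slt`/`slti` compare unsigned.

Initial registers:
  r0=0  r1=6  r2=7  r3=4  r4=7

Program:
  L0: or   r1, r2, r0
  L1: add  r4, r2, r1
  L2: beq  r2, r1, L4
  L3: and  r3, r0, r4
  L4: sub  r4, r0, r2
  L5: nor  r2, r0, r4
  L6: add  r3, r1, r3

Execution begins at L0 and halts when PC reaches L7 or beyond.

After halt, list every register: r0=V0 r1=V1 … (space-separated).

r0=0 r1=7 r2=6 r3=7 r4=65529

PC=0  or   r1, r2, r0        | r0=0 r1=7 r2=7 r3=4 r4=7
PC=1  add  r4, r2, r1        | r0=0 r1=7 r2=7 r3=4 r4=14
PC=2  beq  r2, r1, L4        | r0=0 r1=7 r2=7 r3=4 r4=14  [TAKEN]
PC=3  and  r3, r0, r4        | r0=0 r1=7 r2=7 r3=0 r4=14
PC=4  sub  r4, r0, r2        | r0=0 r1=7 r2=7 r3=0 r4=65529
PC=5  nor  r2, r0, r4        | r0=0 r1=7 r2=6 r3=0 r4=65529
PC=6  add  r3, r1, r3        | r0=0 r1=7 r2=6 r3=7 r4=65529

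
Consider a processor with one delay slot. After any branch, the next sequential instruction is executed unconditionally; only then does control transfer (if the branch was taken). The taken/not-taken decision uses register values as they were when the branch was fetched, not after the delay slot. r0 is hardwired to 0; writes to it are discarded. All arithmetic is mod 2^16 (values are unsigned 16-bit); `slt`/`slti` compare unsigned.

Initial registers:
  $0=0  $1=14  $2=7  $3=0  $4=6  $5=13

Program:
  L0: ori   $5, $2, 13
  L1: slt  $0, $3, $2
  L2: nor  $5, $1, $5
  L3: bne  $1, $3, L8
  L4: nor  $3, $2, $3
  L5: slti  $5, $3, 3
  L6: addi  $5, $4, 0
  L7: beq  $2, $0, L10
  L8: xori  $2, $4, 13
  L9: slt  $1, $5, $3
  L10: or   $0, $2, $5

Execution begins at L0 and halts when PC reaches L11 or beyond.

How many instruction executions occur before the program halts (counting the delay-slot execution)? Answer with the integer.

8

  step pc=0: ori   $5, $2, 13  regs=(0,14,7,0,6,15)
  step pc=1: slt  $0, $3, $2  regs=(0,14,7,0,6,15)
  step pc=2: nor  $5, $1, $5  regs=(0,14,7,0,6,65520)
  step pc=3: bne  $1, $3, L8  cond=T  regs=(0,14,7,0,6,65520)
  step pc=4: nor  $3, $2, $3  regs=(0,14,7,65528,6,65520)
  step pc=8: xori  $2, $4, 13  regs=(0,14,11,65528,6,65520)
  step pc=9: slt  $1, $5, $3  regs=(0,1,11,65528,6,65520)
  step pc=10: or   $0, $2, $5  regs=(0,1,11,65528,6,65520)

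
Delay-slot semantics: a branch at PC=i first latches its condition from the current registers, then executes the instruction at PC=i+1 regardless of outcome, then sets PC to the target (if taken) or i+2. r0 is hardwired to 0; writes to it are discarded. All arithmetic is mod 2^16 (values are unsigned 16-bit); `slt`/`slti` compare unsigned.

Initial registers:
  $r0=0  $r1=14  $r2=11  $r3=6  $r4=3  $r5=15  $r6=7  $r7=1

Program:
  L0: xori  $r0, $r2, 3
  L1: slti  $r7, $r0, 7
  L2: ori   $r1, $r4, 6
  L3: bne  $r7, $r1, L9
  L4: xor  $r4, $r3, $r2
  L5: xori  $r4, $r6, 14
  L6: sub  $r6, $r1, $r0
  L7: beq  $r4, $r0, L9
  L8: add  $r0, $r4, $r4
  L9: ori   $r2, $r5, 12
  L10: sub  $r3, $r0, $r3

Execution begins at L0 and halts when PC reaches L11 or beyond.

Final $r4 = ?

13

#0 xori  $r0, $r2, 3 ; 0/14/11/6/3/15/7/1
#1 slti  $r7, $r0, 7 ; 0/14/11/6/3/15/7/1
#2 ori   $r1, $r4, 6 ; 0/7/11/6/3/15/7/1
#3 bne  $r7, $r1, L9 ; 0/7/11/6/3/15/7/1 ; →target
#4 xor  $r4, $r3, $r2 ; 0/7/11/6/13/15/7/1
#9 ori   $r2, $r5, 12 ; 0/7/15/6/13/15/7/1
#10 sub  $r3, $r0, $r3 ; 0/7/15/65530/13/15/7/1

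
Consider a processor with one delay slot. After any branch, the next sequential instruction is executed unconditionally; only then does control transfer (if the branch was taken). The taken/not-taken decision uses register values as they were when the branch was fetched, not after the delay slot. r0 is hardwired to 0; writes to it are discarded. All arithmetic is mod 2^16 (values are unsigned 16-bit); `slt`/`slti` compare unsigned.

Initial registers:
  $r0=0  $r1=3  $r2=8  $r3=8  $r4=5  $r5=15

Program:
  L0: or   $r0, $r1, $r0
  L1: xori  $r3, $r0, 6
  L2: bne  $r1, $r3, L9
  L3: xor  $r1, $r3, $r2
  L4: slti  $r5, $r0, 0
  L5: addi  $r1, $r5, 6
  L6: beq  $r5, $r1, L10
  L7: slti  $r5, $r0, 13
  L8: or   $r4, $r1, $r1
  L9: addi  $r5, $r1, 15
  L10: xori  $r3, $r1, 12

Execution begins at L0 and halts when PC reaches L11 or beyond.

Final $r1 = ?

PC=0  or   $r0, $r1, $r0     | $r0=0 $r1=3 $r2=8 $r3=8 $r4=5 $r5=15
PC=1  xori  $r3, $r0, 6      | $r0=0 $r1=3 $r2=8 $r3=6 $r4=5 $r5=15
PC=2  bne  $r1, $r3, L9      | $r0=0 $r1=3 $r2=8 $r3=6 $r4=5 $r5=15  [TAKEN]
PC=3  xor  $r1, $r3, $r2     | $r0=0 $r1=14 $r2=8 $r3=6 $r4=5 $r5=15
PC=9  addi  $r5, $r1, 15     | $r0=0 $r1=14 $r2=8 $r3=6 $r4=5 $r5=29
PC=10 xori  $r3, $r1, 12     | $r0=0 $r1=14 $r2=8 $r3=2 $r4=5 $r5=29

14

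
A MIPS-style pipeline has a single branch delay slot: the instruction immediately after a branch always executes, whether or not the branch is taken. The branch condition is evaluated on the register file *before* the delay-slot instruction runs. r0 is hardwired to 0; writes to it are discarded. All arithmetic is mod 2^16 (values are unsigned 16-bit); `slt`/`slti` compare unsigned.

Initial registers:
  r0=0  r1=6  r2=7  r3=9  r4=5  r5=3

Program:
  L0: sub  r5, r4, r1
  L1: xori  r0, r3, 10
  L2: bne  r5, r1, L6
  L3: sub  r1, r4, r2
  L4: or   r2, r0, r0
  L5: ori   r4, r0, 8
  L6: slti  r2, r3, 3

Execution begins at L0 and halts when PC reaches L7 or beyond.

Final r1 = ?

[0] sub  r5, r4, r1  →  {r0:0, r1:6, r2:7, r3:9, r4:5, r5:65535}
[1] xori  r0, r3, 10  →  {r0:0, r1:6, r2:7, r3:9, r4:5, r5:65535}
[2] bne  r5, r1, L6  →  {r0:0, r1:6, r2:7, r3:9, r4:5, r5:65535}  ⟨branch taken⟩
[3] sub  r1, r4, r2  →  {r0:0, r1:65534, r2:7, r3:9, r4:5, r5:65535}
[6] slti  r2, r3, 3  →  {r0:0, r1:65534, r2:0, r3:9, r4:5, r5:65535}

65534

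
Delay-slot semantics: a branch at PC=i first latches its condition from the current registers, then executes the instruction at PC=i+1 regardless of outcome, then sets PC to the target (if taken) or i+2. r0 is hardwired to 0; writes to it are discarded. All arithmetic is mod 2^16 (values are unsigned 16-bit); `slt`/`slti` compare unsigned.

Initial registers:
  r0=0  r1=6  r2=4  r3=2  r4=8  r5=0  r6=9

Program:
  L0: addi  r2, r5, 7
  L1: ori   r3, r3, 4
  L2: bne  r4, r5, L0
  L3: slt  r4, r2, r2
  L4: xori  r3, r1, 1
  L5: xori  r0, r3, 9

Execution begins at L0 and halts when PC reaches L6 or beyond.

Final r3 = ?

7

  step pc=0: addi  r2, r5, 7  regs=(0,6,7,2,8,0,9)
  step pc=1: ori   r3, r3, 4  regs=(0,6,7,6,8,0,9)
  step pc=2: bne  r4, r5, L0  cond=T  regs=(0,6,7,6,8,0,9)
  step pc=3: slt  r4, r2, r2  regs=(0,6,7,6,0,0,9)
  step pc=0: addi  r2, r5, 7  regs=(0,6,7,6,0,0,9)
  step pc=1: ori   r3, r3, 4  regs=(0,6,7,6,0,0,9)
  step pc=2: bne  r4, r5, L0  cond=F  regs=(0,6,7,6,0,0,9)
  step pc=3: slt  r4, r2, r2  regs=(0,6,7,6,0,0,9)
  step pc=4: xori  r3, r1, 1  regs=(0,6,7,7,0,0,9)
  step pc=5: xori  r0, r3, 9  regs=(0,6,7,7,0,0,9)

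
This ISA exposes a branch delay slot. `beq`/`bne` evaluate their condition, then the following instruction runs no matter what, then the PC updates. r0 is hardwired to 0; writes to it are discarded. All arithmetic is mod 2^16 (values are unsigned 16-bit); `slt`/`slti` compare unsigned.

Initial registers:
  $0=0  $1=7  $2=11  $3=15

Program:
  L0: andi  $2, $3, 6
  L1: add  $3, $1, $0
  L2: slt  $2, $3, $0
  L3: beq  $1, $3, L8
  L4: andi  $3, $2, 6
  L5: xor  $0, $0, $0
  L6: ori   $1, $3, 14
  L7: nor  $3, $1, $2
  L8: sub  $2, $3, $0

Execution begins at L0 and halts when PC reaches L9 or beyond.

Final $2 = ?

0

#0 andi  $2, $3, 6 ; 0/7/6/15
#1 add  $3, $1, $0 ; 0/7/6/7
#2 slt  $2, $3, $0 ; 0/7/0/7
#3 beq  $1, $3, L8 ; 0/7/0/7 ; →target
#4 andi  $3, $2, 6 ; 0/7/0/0
#8 sub  $2, $3, $0 ; 0/7/0/0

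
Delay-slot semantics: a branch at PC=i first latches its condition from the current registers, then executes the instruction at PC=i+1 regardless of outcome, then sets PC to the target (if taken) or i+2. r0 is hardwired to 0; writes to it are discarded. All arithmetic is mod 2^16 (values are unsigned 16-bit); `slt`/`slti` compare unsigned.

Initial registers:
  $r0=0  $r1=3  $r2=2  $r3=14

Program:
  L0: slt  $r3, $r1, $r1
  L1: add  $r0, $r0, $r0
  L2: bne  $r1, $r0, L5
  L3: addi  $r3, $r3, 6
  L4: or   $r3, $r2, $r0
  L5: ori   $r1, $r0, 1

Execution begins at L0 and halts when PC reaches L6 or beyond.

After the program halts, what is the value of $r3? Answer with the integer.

PC=0  slt  $r3, $r1, $r1     | $r0=0 $r1=3 $r2=2 $r3=0
PC=1  add  $r0, $r0, $r0     | $r0=0 $r1=3 $r2=2 $r3=0
PC=2  bne  $r1, $r0, L5      | $r0=0 $r1=3 $r2=2 $r3=0  [TAKEN]
PC=3  addi  $r3, $r3, 6      | $r0=0 $r1=3 $r2=2 $r3=6
PC=5  ori   $r1, $r0, 1      | $r0=0 $r1=1 $r2=2 $r3=6

6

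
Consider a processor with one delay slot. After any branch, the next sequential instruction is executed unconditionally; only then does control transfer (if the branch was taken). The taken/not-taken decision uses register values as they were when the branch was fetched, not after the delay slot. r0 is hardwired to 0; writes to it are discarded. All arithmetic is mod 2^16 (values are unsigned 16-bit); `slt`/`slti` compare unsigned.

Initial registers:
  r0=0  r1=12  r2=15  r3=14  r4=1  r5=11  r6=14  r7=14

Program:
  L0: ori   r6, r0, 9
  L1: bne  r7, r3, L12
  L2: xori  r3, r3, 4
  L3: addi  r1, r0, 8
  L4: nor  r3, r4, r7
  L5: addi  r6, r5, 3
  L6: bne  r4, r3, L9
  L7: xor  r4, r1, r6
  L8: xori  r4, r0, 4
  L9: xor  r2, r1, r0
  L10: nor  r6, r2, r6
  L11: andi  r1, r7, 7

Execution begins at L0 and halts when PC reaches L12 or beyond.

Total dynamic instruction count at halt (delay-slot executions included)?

11

  step pc=0: ori   r6, r0, 9  regs=(0,12,15,14,1,11,9,14)
  step pc=1: bne  r7, r3, L12  cond=F  regs=(0,12,15,14,1,11,9,14)
  step pc=2: xori  r3, r3, 4  regs=(0,12,15,10,1,11,9,14)
  step pc=3: addi  r1, r0, 8  regs=(0,8,15,10,1,11,9,14)
  step pc=4: nor  r3, r4, r7  regs=(0,8,15,65520,1,11,9,14)
  step pc=5: addi  r6, r5, 3  regs=(0,8,15,65520,1,11,14,14)
  step pc=6: bne  r4, r3, L9  cond=T  regs=(0,8,15,65520,1,11,14,14)
  step pc=7: xor  r4, r1, r6  regs=(0,8,15,65520,6,11,14,14)
  step pc=9: xor  r2, r1, r0  regs=(0,8,8,65520,6,11,14,14)
  step pc=10: nor  r6, r2, r6  regs=(0,8,8,65520,6,11,65521,14)
  step pc=11: andi  r1, r7, 7  regs=(0,6,8,65520,6,11,65521,14)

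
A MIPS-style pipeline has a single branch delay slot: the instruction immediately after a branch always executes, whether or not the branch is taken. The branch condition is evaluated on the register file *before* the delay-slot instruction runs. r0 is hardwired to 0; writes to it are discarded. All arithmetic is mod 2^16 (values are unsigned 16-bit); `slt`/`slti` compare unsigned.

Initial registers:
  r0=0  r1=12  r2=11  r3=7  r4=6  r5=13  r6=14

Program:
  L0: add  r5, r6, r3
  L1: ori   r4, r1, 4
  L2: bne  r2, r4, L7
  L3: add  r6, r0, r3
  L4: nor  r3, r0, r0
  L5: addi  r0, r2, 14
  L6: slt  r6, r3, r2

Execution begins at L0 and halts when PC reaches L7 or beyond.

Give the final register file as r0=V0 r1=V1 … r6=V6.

r0=0 r1=12 r2=11 r3=7 r4=12 r5=21 r6=7

[0] add  r5, r6, r3  →  {r0:0, r1:12, r2:11, r3:7, r4:6, r5:21, r6:14}
[1] ori   r4, r1, 4  →  {r0:0, r1:12, r2:11, r3:7, r4:12, r5:21, r6:14}
[2] bne  r2, r4, L7  →  {r0:0, r1:12, r2:11, r3:7, r4:12, r5:21, r6:14}  ⟨branch taken⟩
[3] add  r6, r0, r3  →  {r0:0, r1:12, r2:11, r3:7, r4:12, r5:21, r6:7}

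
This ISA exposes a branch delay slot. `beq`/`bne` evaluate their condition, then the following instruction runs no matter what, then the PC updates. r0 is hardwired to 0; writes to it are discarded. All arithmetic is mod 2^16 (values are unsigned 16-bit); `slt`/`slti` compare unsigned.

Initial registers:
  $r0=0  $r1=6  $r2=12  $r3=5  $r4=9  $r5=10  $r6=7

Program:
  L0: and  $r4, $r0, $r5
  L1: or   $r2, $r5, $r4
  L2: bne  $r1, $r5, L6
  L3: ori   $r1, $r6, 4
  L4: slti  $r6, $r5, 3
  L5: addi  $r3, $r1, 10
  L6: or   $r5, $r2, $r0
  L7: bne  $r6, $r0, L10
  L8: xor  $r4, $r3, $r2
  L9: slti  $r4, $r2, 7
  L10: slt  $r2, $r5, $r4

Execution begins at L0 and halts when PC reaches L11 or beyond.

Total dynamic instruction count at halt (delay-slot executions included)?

8

[0] and  $r4, $r0, $r5  →  {$r0:0, $r1:6, $r2:12, $r3:5, $r4:0, $r5:10, $r6:7}
[1] or   $r2, $r5, $r4  →  {$r0:0, $r1:6, $r2:10, $r3:5, $r4:0, $r5:10, $r6:7}
[2] bne  $r1, $r5, L6  →  {$r0:0, $r1:6, $r2:10, $r3:5, $r4:0, $r5:10, $r6:7}  ⟨branch taken⟩
[3] ori   $r1, $r6, 4  →  {$r0:0, $r1:7, $r2:10, $r3:5, $r4:0, $r5:10, $r6:7}
[6] or   $r5, $r2, $r0  →  {$r0:0, $r1:7, $r2:10, $r3:5, $r4:0, $r5:10, $r6:7}
[7] bne  $r6, $r0, L10  →  {$r0:0, $r1:7, $r2:10, $r3:5, $r4:0, $r5:10, $r6:7}  ⟨branch taken⟩
[8] xor  $r4, $r3, $r2  →  {$r0:0, $r1:7, $r2:10, $r3:5, $r4:15, $r5:10, $r6:7}
[10] slt  $r2, $r5, $r4  →  {$r0:0, $r1:7, $r2:1, $r3:5, $r4:15, $r5:10, $r6:7}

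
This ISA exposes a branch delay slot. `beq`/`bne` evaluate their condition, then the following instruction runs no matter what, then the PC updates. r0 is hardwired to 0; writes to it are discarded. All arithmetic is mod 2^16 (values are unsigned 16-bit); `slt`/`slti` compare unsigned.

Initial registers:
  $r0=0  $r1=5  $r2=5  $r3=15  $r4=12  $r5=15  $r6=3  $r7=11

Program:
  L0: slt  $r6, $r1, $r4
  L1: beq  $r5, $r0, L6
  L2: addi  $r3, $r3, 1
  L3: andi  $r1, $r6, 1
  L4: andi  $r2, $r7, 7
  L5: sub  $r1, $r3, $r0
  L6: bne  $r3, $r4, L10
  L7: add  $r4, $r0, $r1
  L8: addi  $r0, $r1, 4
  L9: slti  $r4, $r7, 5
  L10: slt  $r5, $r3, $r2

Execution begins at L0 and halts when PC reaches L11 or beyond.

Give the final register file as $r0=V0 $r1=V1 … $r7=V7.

  step pc=0: slt  $r6, $r1, $r4  regs=(0,5,5,15,12,15,1,11)
  step pc=1: beq  $r5, $r0, L6  cond=F  regs=(0,5,5,15,12,15,1,11)
  step pc=2: addi  $r3, $r3, 1  regs=(0,5,5,16,12,15,1,11)
  step pc=3: andi  $r1, $r6, 1  regs=(0,1,5,16,12,15,1,11)
  step pc=4: andi  $r2, $r7, 7  regs=(0,1,3,16,12,15,1,11)
  step pc=5: sub  $r1, $r3, $r0  regs=(0,16,3,16,12,15,1,11)
  step pc=6: bne  $r3, $r4, L10  cond=T  regs=(0,16,3,16,12,15,1,11)
  step pc=7: add  $r4, $r0, $r1  regs=(0,16,3,16,16,15,1,11)
  step pc=10: slt  $r5, $r3, $r2  regs=(0,16,3,16,16,0,1,11)

$r0=0 $r1=16 $r2=3 $r3=16 $r4=16 $r5=0 $r6=1 $r7=11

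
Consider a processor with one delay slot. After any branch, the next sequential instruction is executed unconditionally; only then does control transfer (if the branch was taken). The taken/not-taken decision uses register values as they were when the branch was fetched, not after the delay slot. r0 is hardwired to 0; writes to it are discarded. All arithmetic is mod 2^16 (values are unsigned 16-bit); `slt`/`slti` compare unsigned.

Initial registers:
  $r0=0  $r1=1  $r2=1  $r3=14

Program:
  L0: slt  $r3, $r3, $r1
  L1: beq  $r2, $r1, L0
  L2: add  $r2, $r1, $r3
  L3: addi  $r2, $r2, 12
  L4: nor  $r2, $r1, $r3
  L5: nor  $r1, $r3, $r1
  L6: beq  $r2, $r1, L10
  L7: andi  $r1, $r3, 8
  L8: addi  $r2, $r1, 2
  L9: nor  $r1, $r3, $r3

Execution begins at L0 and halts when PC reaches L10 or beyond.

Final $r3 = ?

PC=0  slt  $r3, $r3, $r1     | $r0=0 $r1=1 $r2=1 $r3=0
PC=1  beq  $r2, $r1, L0      | $r0=0 $r1=1 $r2=1 $r3=0  [TAKEN]
PC=2  add  $r2, $r1, $r3     | $r0=0 $r1=1 $r2=1 $r3=0
PC=0  slt  $r3, $r3, $r1     | $r0=0 $r1=1 $r2=1 $r3=1
PC=1  beq  $r2, $r1, L0      | $r0=0 $r1=1 $r2=1 $r3=1  [TAKEN]
PC=2  add  $r2, $r1, $r3     | $r0=0 $r1=1 $r2=2 $r3=1
PC=0  slt  $r3, $r3, $r1     | $r0=0 $r1=1 $r2=2 $r3=0
PC=1  beq  $r2, $r1, L0      | $r0=0 $r1=1 $r2=2 $r3=0  [not taken]
PC=2  add  $r2, $r1, $r3     | $r0=0 $r1=1 $r2=1 $r3=0
PC=3  addi  $r2, $r2, 12     | $r0=0 $r1=1 $r2=13 $r3=0
PC=4  nor  $r2, $r1, $r3     | $r0=0 $r1=1 $r2=65534 $r3=0
PC=5  nor  $r1, $r3, $r1     | $r0=0 $r1=65534 $r2=65534 $r3=0
PC=6  beq  $r2, $r1, L10     | $r0=0 $r1=65534 $r2=65534 $r3=0  [TAKEN]
PC=7  andi  $r1, $r3, 8      | $r0=0 $r1=0 $r2=65534 $r3=0

0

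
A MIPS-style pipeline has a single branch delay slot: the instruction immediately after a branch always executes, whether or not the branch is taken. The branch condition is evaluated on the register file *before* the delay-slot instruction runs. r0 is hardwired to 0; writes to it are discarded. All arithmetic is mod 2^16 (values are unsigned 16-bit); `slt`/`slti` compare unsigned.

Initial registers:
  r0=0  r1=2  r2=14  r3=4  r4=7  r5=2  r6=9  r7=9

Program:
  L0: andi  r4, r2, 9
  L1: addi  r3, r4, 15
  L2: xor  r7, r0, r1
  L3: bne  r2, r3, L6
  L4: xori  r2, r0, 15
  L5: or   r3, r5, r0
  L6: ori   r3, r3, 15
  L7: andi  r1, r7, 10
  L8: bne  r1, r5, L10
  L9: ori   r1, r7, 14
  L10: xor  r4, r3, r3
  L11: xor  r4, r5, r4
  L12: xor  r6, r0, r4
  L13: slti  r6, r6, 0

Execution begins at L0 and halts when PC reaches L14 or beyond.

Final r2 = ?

  step pc=0: andi  r4, r2, 9  regs=(0,2,14,4,8,2,9,9)
  step pc=1: addi  r3, r4, 15  regs=(0,2,14,23,8,2,9,9)
  step pc=2: xor  r7, r0, r1  regs=(0,2,14,23,8,2,9,2)
  step pc=3: bne  r2, r3, L6  cond=T  regs=(0,2,14,23,8,2,9,2)
  step pc=4: xori  r2, r0, 15  regs=(0,2,15,23,8,2,9,2)
  step pc=6: ori   r3, r3, 15  regs=(0,2,15,31,8,2,9,2)
  step pc=7: andi  r1, r7, 10  regs=(0,2,15,31,8,2,9,2)
  step pc=8: bne  r1, r5, L10  cond=F  regs=(0,2,15,31,8,2,9,2)
  step pc=9: ori   r1, r7, 14  regs=(0,14,15,31,8,2,9,2)
  step pc=10: xor  r4, r3, r3  regs=(0,14,15,31,0,2,9,2)
  step pc=11: xor  r4, r5, r4  regs=(0,14,15,31,2,2,9,2)
  step pc=12: xor  r6, r0, r4  regs=(0,14,15,31,2,2,2,2)
  step pc=13: slti  r6, r6, 0  regs=(0,14,15,31,2,2,0,2)

15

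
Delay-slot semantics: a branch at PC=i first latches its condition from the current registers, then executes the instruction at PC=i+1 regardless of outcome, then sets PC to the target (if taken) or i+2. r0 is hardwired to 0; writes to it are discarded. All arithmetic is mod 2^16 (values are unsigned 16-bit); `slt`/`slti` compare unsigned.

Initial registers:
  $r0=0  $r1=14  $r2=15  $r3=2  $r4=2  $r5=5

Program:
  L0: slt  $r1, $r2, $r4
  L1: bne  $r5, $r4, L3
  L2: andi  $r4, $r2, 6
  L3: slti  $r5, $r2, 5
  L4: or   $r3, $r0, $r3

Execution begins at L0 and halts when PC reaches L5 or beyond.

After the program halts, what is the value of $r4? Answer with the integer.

#0 slt  $r1, $r2, $r4 ; 0/0/15/2/2/5
#1 bne  $r5, $r4, L3 ; 0/0/15/2/2/5 ; →target
#2 andi  $r4, $r2, 6 ; 0/0/15/2/6/5
#3 slti  $r5, $r2, 5 ; 0/0/15/2/6/0
#4 or   $r3, $r0, $r3 ; 0/0/15/2/6/0

6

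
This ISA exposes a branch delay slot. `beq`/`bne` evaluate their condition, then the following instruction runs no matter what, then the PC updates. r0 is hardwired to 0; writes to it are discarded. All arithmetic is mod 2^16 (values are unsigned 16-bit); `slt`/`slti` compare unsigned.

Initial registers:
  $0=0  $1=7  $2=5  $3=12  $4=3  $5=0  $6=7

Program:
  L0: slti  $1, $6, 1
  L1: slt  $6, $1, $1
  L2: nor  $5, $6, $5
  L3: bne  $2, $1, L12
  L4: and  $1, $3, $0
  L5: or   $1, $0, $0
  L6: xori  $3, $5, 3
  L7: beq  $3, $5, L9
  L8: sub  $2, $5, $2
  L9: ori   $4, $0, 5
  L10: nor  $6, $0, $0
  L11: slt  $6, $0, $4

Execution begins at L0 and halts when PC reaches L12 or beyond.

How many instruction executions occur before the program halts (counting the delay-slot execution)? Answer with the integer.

5

  step pc=0: slti  $1, $6, 1  regs=(0,0,5,12,3,0,7)
  step pc=1: slt  $6, $1, $1  regs=(0,0,5,12,3,0,0)
  step pc=2: nor  $5, $6, $5  regs=(0,0,5,12,3,65535,0)
  step pc=3: bne  $2, $1, L12  cond=T  regs=(0,0,5,12,3,65535,0)
  step pc=4: and  $1, $3, $0  regs=(0,0,5,12,3,65535,0)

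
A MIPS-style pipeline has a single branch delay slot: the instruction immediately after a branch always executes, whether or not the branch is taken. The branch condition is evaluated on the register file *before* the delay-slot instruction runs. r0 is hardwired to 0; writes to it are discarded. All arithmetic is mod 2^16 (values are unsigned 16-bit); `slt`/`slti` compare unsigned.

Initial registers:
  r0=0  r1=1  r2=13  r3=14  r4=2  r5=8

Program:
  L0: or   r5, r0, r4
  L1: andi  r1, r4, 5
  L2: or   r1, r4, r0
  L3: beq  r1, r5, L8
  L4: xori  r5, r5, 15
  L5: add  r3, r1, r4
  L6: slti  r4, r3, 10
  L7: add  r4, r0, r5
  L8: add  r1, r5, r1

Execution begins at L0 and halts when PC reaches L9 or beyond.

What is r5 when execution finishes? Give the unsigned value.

13

[0] or   r5, r0, r4  →  {r0:0, r1:1, r2:13, r3:14, r4:2, r5:2}
[1] andi  r1, r4, 5  →  {r0:0, r1:0, r2:13, r3:14, r4:2, r5:2}
[2] or   r1, r4, r0  →  {r0:0, r1:2, r2:13, r3:14, r4:2, r5:2}
[3] beq  r1, r5, L8  →  {r0:0, r1:2, r2:13, r3:14, r4:2, r5:2}  ⟨branch taken⟩
[4] xori  r5, r5, 15  →  {r0:0, r1:2, r2:13, r3:14, r4:2, r5:13}
[8] add  r1, r5, r1  →  {r0:0, r1:15, r2:13, r3:14, r4:2, r5:13}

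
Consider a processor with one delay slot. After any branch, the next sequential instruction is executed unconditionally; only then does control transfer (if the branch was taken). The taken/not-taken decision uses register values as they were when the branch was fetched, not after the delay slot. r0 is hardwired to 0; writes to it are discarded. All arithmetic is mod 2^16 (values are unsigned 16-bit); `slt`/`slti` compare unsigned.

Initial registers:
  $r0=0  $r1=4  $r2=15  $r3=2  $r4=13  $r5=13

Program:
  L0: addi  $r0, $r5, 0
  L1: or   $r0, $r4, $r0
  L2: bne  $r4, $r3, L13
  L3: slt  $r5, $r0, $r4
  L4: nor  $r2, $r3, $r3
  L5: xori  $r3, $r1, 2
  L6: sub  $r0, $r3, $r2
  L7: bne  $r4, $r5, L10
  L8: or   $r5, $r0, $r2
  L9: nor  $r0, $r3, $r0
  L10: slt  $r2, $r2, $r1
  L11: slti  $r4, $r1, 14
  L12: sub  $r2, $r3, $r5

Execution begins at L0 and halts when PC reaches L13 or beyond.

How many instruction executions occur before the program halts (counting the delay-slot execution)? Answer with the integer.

4

[0] addi  $r0, $r5, 0  →  {$r0:0, $r1:4, $r2:15, $r3:2, $r4:13, $r5:13}
[1] or   $r0, $r4, $r0  →  {$r0:0, $r1:4, $r2:15, $r3:2, $r4:13, $r5:13}
[2] bne  $r4, $r3, L13  →  {$r0:0, $r1:4, $r2:15, $r3:2, $r4:13, $r5:13}  ⟨branch taken⟩
[3] slt  $r5, $r0, $r4  →  {$r0:0, $r1:4, $r2:15, $r3:2, $r4:13, $r5:1}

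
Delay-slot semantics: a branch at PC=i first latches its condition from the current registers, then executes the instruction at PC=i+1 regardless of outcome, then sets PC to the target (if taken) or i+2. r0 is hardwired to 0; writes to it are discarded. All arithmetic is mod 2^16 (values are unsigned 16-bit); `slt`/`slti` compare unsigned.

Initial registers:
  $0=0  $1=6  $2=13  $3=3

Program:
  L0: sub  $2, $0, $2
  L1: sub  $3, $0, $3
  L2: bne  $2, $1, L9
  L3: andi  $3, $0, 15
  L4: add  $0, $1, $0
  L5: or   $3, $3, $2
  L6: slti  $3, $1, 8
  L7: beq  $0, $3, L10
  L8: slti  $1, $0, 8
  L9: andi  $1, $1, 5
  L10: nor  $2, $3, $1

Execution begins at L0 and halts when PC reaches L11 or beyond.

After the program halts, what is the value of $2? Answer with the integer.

65531

  step pc=0: sub  $2, $0, $2  regs=(0,6,65523,3)
  step pc=1: sub  $3, $0, $3  regs=(0,6,65523,65533)
  step pc=2: bne  $2, $1, L9  cond=T  regs=(0,6,65523,65533)
  step pc=3: andi  $3, $0, 15  regs=(0,6,65523,0)
  step pc=9: andi  $1, $1, 5  regs=(0,4,65523,0)
  step pc=10: nor  $2, $3, $1  regs=(0,4,65531,0)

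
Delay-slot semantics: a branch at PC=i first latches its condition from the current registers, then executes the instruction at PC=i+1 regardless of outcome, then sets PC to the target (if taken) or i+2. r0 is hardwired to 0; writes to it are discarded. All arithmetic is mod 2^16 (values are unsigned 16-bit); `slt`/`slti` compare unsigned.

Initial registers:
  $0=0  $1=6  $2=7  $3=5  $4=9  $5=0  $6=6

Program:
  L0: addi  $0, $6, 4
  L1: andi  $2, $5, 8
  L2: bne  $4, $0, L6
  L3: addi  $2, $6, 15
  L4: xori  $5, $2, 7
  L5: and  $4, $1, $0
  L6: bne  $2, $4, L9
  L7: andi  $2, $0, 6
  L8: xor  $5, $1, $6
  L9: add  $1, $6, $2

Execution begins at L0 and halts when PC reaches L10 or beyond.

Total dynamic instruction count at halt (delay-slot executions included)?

7

PC=0  addi  $0, $6, 4        | $0=0 $1=6 $2=7 $3=5 $4=9 $5=0 $6=6
PC=1  andi  $2, $5, 8        | $0=0 $1=6 $2=0 $3=5 $4=9 $5=0 $6=6
PC=2  bne  $4, $0, L6        | $0=0 $1=6 $2=0 $3=5 $4=9 $5=0 $6=6  [TAKEN]
PC=3  addi  $2, $6, 15       | $0=0 $1=6 $2=21 $3=5 $4=9 $5=0 $6=6
PC=6  bne  $2, $4, L9        | $0=0 $1=6 $2=21 $3=5 $4=9 $5=0 $6=6  [TAKEN]
PC=7  andi  $2, $0, 6        | $0=0 $1=6 $2=0 $3=5 $4=9 $5=0 $6=6
PC=9  add  $1, $6, $2        | $0=0 $1=6 $2=0 $3=5 $4=9 $5=0 $6=6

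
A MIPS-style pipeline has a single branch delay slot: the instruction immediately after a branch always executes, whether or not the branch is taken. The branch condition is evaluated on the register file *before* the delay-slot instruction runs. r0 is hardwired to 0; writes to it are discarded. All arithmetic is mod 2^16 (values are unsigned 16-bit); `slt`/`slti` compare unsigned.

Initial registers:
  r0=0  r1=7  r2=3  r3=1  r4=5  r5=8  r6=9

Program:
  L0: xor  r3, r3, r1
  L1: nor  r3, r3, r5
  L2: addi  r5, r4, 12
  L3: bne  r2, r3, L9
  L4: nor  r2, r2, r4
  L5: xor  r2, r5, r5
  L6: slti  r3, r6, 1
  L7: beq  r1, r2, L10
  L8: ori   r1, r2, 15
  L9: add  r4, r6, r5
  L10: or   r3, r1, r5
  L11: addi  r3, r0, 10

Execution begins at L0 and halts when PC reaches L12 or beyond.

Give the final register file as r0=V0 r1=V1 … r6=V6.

r0=0 r1=7 r2=65528 r3=10 r4=26 r5=17 r6=9

  step pc=0: xor  r3, r3, r1  regs=(0,7,3,6,5,8,9)
  step pc=1: nor  r3, r3, r5  regs=(0,7,3,65521,5,8,9)
  step pc=2: addi  r5, r4, 12  regs=(0,7,3,65521,5,17,9)
  step pc=3: bne  r2, r3, L9  cond=T  regs=(0,7,3,65521,5,17,9)
  step pc=4: nor  r2, r2, r4  regs=(0,7,65528,65521,5,17,9)
  step pc=9: add  r4, r6, r5  regs=(0,7,65528,65521,26,17,9)
  step pc=10: or   r3, r1, r5  regs=(0,7,65528,23,26,17,9)
  step pc=11: addi  r3, r0, 10  regs=(0,7,65528,10,26,17,9)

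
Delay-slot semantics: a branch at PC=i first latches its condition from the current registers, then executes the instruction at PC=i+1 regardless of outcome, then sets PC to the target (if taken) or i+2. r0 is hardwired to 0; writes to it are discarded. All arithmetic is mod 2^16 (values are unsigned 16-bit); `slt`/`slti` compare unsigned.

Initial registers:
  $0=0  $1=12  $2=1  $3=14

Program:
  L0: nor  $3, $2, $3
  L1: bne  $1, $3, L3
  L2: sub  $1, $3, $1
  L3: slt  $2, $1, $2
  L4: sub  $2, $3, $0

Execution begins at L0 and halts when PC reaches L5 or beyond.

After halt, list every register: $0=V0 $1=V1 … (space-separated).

$0=0 $1=65508 $2=65520 $3=65520

PC=0  nor  $3, $2, $3        | $0=0 $1=12 $2=1 $3=65520
PC=1  bne  $1, $3, L3        | $0=0 $1=12 $2=1 $3=65520  [TAKEN]
PC=2  sub  $1, $3, $1        | $0=0 $1=65508 $2=1 $3=65520
PC=3  slt  $2, $1, $2        | $0=0 $1=65508 $2=0 $3=65520
PC=4  sub  $2, $3, $0        | $0=0 $1=65508 $2=65520 $3=65520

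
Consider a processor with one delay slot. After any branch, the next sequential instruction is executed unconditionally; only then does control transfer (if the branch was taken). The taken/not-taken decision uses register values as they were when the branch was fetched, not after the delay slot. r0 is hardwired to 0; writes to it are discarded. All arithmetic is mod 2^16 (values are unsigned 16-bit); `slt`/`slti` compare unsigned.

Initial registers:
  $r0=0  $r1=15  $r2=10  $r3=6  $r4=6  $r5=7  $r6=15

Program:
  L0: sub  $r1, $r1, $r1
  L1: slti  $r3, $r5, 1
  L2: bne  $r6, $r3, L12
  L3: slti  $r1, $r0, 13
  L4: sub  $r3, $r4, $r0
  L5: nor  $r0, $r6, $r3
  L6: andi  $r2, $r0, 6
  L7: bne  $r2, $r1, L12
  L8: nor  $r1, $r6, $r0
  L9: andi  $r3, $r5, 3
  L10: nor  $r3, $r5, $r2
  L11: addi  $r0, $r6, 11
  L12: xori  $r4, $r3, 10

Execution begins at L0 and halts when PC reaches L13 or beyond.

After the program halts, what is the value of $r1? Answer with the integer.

1

PC=0  sub  $r1, $r1, $r1     | $r0=0 $r1=0 $r2=10 $r3=6 $r4=6 $r5=7 $r6=15
PC=1  slti  $r3, $r5, 1      | $r0=0 $r1=0 $r2=10 $r3=0 $r4=6 $r5=7 $r6=15
PC=2  bne  $r6, $r3, L12     | $r0=0 $r1=0 $r2=10 $r3=0 $r4=6 $r5=7 $r6=15  [TAKEN]
PC=3  slti  $r1, $r0, 13     | $r0=0 $r1=1 $r2=10 $r3=0 $r4=6 $r5=7 $r6=15
PC=12 xori  $r4, $r3, 10     | $r0=0 $r1=1 $r2=10 $r3=0 $r4=10 $r5=7 $r6=15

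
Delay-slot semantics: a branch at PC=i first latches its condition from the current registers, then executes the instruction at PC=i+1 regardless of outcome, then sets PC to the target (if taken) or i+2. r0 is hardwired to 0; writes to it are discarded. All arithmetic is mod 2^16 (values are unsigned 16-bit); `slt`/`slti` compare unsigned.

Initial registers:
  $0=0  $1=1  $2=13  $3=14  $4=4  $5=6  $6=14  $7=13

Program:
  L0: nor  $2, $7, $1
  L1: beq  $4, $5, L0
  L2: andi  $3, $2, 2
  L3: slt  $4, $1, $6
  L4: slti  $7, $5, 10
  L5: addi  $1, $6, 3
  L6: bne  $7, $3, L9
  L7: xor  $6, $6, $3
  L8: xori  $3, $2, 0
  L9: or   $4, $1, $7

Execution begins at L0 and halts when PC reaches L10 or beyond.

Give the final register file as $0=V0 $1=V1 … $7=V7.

#0 nor  $2, $7, $1 ; 0/1/65522/14/4/6/14/13
#1 beq  $4, $5, L0 ; 0/1/65522/14/4/6/14/13 ; →fallthru
#2 andi  $3, $2, 2 ; 0/1/65522/2/4/6/14/13
#3 slt  $4, $1, $6 ; 0/1/65522/2/1/6/14/13
#4 slti  $7, $5, 10 ; 0/1/65522/2/1/6/14/1
#5 addi  $1, $6, 3 ; 0/17/65522/2/1/6/14/1
#6 bne  $7, $3, L9 ; 0/17/65522/2/1/6/14/1 ; →target
#7 xor  $6, $6, $3 ; 0/17/65522/2/1/6/12/1
#9 or   $4, $1, $7 ; 0/17/65522/2/17/6/12/1

$0=0 $1=17 $2=65522 $3=2 $4=17 $5=6 $6=12 $7=1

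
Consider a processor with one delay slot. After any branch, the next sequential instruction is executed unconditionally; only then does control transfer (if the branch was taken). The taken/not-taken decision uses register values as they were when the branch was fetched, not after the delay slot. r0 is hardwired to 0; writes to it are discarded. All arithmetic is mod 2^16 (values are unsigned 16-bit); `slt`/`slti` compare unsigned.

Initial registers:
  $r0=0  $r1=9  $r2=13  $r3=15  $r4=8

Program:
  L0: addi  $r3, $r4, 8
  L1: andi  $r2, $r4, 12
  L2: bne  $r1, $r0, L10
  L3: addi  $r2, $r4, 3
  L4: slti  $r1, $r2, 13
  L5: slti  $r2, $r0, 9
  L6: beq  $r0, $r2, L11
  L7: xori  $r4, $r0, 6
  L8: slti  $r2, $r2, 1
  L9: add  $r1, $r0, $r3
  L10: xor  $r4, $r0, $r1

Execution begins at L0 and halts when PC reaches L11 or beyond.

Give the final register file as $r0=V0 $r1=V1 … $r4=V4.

PC=0  addi  $r3, $r4, 8      | $r0=0 $r1=9 $r2=13 $r3=16 $r4=8
PC=1  andi  $r2, $r4, 12     | $r0=0 $r1=9 $r2=8 $r3=16 $r4=8
PC=2  bne  $r1, $r0, L10     | $r0=0 $r1=9 $r2=8 $r3=16 $r4=8  [TAKEN]
PC=3  addi  $r2, $r4, 3      | $r0=0 $r1=9 $r2=11 $r3=16 $r4=8
PC=10 xor  $r4, $r0, $r1     | $r0=0 $r1=9 $r2=11 $r3=16 $r4=9

$r0=0 $r1=9 $r2=11 $r3=16 $r4=9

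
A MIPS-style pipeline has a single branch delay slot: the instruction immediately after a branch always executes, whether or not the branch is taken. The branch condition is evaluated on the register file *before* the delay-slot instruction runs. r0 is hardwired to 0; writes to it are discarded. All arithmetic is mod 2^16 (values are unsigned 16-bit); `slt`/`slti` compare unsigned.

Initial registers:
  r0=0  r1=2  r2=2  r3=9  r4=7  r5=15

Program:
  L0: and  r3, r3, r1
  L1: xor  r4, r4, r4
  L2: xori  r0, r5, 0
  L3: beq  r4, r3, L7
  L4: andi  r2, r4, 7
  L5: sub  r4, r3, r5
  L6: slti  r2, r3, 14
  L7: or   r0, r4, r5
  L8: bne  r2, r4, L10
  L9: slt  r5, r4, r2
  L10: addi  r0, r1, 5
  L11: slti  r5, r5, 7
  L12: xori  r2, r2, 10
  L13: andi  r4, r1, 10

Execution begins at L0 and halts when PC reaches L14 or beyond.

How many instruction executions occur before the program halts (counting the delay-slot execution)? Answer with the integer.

12

[0] and  r3, r3, r1  →  {r0:0, r1:2, r2:2, r3:0, r4:7, r5:15}
[1] xor  r4, r4, r4  →  {r0:0, r1:2, r2:2, r3:0, r4:0, r5:15}
[2] xori  r0, r5, 0  →  {r0:0, r1:2, r2:2, r3:0, r4:0, r5:15}
[3] beq  r4, r3, L7  →  {r0:0, r1:2, r2:2, r3:0, r4:0, r5:15}  ⟨branch taken⟩
[4] andi  r2, r4, 7  →  {r0:0, r1:2, r2:0, r3:0, r4:0, r5:15}
[7] or   r0, r4, r5  →  {r0:0, r1:2, r2:0, r3:0, r4:0, r5:15}
[8] bne  r2, r4, L10  →  {r0:0, r1:2, r2:0, r3:0, r4:0, r5:15}  ⟨branch fallthrough⟩
[9] slt  r5, r4, r2  →  {r0:0, r1:2, r2:0, r3:0, r4:0, r5:0}
[10] addi  r0, r1, 5  →  {r0:0, r1:2, r2:0, r3:0, r4:0, r5:0}
[11] slti  r5, r5, 7  →  {r0:0, r1:2, r2:0, r3:0, r4:0, r5:1}
[12] xori  r2, r2, 10  →  {r0:0, r1:2, r2:10, r3:0, r4:0, r5:1}
[13] andi  r4, r1, 10  →  {r0:0, r1:2, r2:10, r3:0, r4:2, r5:1}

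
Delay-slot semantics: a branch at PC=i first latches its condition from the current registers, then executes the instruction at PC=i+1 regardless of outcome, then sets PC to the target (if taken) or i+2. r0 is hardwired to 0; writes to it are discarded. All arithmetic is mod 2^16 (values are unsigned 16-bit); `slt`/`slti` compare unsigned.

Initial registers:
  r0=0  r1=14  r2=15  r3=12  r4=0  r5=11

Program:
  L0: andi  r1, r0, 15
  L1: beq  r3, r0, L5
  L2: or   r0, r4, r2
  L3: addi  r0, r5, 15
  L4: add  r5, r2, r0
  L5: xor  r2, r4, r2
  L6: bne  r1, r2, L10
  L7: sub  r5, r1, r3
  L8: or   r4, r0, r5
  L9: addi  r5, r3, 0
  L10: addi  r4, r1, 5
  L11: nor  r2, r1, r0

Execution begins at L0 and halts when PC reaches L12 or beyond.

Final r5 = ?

[0] andi  r1, r0, 15  →  {r0:0, r1:0, r2:15, r3:12, r4:0, r5:11}
[1] beq  r3, r0, L5  →  {r0:0, r1:0, r2:15, r3:12, r4:0, r5:11}  ⟨branch fallthrough⟩
[2] or   r0, r4, r2  →  {r0:0, r1:0, r2:15, r3:12, r4:0, r5:11}
[3] addi  r0, r5, 15  →  {r0:0, r1:0, r2:15, r3:12, r4:0, r5:11}
[4] add  r5, r2, r0  →  {r0:0, r1:0, r2:15, r3:12, r4:0, r5:15}
[5] xor  r2, r4, r2  →  {r0:0, r1:0, r2:15, r3:12, r4:0, r5:15}
[6] bne  r1, r2, L10  →  {r0:0, r1:0, r2:15, r3:12, r4:0, r5:15}  ⟨branch taken⟩
[7] sub  r5, r1, r3  →  {r0:0, r1:0, r2:15, r3:12, r4:0, r5:65524}
[10] addi  r4, r1, 5  →  {r0:0, r1:0, r2:15, r3:12, r4:5, r5:65524}
[11] nor  r2, r1, r0  →  {r0:0, r1:0, r2:65535, r3:12, r4:5, r5:65524}

65524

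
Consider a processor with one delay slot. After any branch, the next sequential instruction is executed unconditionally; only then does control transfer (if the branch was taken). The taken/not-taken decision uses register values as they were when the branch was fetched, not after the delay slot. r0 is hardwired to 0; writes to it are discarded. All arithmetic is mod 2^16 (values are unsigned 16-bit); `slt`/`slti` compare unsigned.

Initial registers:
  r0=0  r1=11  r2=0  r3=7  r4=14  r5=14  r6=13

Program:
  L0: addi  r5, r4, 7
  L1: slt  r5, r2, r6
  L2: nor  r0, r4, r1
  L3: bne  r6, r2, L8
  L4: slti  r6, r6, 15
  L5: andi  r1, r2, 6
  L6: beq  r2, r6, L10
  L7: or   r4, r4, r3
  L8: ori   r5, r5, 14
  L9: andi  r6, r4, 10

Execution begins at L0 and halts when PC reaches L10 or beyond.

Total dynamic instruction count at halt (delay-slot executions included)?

[0] addi  r5, r4, 7  →  {r0:0, r1:11, r2:0, r3:7, r4:14, r5:21, r6:13}
[1] slt  r5, r2, r6  →  {r0:0, r1:11, r2:0, r3:7, r4:14, r5:1, r6:13}
[2] nor  r0, r4, r1  →  {r0:0, r1:11, r2:0, r3:7, r4:14, r5:1, r6:13}
[3] bne  r6, r2, L8  →  {r0:0, r1:11, r2:0, r3:7, r4:14, r5:1, r6:13}  ⟨branch taken⟩
[4] slti  r6, r6, 15  →  {r0:0, r1:11, r2:0, r3:7, r4:14, r5:1, r6:1}
[8] ori   r5, r5, 14  →  {r0:0, r1:11, r2:0, r3:7, r4:14, r5:15, r6:1}
[9] andi  r6, r4, 10  →  {r0:0, r1:11, r2:0, r3:7, r4:14, r5:15, r6:10}

7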